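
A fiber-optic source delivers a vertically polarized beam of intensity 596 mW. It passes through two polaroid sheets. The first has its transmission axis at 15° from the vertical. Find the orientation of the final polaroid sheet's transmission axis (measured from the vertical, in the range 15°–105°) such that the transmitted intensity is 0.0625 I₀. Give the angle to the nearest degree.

I₁ = I₀ cos²(15° − 0°) = I₀ cos²(15°) = 0.933 I₀.
Need I₂/I₀ = 0.0625, so cos²(θ − 15°) = 0.0625 / 0.933 = 0.06699.
θ − 15° = arccos(√0.06699) = 75.0°, giving θ ≈ 15 + 75.0 = 90.0°.

θ ≈ 90°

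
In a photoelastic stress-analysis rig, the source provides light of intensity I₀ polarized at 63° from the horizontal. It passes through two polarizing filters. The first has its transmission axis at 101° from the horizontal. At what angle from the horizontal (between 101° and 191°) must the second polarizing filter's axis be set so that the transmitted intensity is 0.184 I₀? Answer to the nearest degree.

I₁ = I₀ cos²(101° − 63°) = I₀ cos²(38°) = 0.621 I₀.
Need I₂/I₀ = 0.184, so cos²(θ − 101°) = 0.184 / 0.621 = 0.2963.
θ − 101° = arccos(√0.2963) = 57.0°, giving θ ≈ 101 + 57.0 = 158.0°.

θ ≈ 158°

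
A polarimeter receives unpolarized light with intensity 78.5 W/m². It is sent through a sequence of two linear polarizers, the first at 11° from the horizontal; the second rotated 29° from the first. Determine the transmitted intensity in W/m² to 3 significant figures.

I ≈ 30.0 W/m²

Unpolarized light through the first polarizer → I₁ = 78.5 W/m²/2 = 39.25 W/m², polarized at 11°.
I₂ = I₁ · cos²(29°) = 39.25 · 0.765 = 30.02 W/m².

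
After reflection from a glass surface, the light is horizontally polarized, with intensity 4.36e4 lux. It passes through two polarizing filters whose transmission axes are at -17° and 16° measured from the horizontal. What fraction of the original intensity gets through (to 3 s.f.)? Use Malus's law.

I/I₀ ≈ 0.643

By Malus's law, I₁ = 4.36e4 lux · cos²(17°) = 3.987e+04 lux.
I₂ = I₁ · cos²(33°) = 3.987e+04 · 0.7034 = 2.805e+04 lux.
Transmitted fraction = 0.6432.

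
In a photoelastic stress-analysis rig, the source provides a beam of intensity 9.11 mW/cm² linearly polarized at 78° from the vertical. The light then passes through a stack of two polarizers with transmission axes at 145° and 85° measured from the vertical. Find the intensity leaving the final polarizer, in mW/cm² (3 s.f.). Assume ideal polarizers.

I ≈ 0.348 mW/cm²

By Malus's law, I₁ = 9.11 mW/cm² · cos²(67°) = 1.391 mW/cm².
I₂ = I₁ · cos²(60°) = 1.391 · 0.25 = 0.3477 mW/cm².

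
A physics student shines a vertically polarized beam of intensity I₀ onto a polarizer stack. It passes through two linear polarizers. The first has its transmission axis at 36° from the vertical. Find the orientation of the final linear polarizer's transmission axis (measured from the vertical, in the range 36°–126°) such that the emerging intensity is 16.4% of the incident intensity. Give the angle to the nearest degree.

θ ≈ 96°

By Malus's law, I₁ = I₀ cos²(36° − 0°) = I₀ cos²(36°) = 0.6545 I₀.
Need I₂/I₀ = 0.164, so cos²(θ − 36°) = 0.164 / 0.6545 = 0.2506.
θ − 36° = arccos(√0.2506) = 60.0°, giving θ ≈ 36 + 60.0 = 96.0°.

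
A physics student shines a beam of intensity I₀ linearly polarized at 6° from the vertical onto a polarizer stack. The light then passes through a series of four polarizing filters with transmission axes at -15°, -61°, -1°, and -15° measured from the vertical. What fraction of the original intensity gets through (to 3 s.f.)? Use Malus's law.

By Malus's law, I₁ = I₀ cos²(-15° − 6°) = I₀ cos²(21°) = 0.8716 I₀.
I₂ = I₁ cos²(-61° + 15°) = 0.8716 I₀ · cos²(46°) = 0.4206 I₀.
I₃ = I₂ cos²(-1° + 61°) = 0.4206 I₀ · cos²(60°) = 0.1051 I₀.
I₄ = I₃ cos²(-15° + 1°) = 0.1051 I₀ · cos²(14°) = 0.09899 I₀.
Transmitted fraction = 0.09899.

≈ 0.0990 I₀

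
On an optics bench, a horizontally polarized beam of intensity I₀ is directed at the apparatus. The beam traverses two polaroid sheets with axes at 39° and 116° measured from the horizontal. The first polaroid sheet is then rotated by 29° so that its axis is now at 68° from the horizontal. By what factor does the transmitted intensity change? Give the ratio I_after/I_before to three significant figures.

I_new/I_old ≈ 2.06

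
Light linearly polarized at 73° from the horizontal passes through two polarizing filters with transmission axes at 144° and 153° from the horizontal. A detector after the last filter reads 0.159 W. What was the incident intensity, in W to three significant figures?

I₀ ≈ 1.54 W

I₁ = I₀ cos²(144° − 73°) = I₀ cos²(71°) = 0.106 I₀.
I₂ = I₁ cos²(153° − 144°) = 0.106 I₀ · cos²(9°) = 0.1034 I₀.
So 0.159 W = 0.1034 I₀, giving I₀ = 0.159/0.1034 = 1.538 W.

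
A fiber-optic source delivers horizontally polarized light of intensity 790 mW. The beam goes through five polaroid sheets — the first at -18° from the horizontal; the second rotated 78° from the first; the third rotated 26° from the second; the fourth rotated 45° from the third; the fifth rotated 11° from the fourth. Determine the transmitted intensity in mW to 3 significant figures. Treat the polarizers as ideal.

By Malus's law, I₁ = 790 mW · cos²(18°) = 714.6 mW.
I₂ = I₁ · cos²(78°) = 714.6 · 0.04323 = 30.89 mW.
I₃ = I₂ · cos²(26°) = 30.89 · 0.8078 = 24.95 mW.
I₄ = I₃ · cos²(45°) = 24.95 · 0.5 = 12.48 mW.
I₅ = I₄ · cos²(11°) = 12.48 · 0.9636 = 12.02 mW.

I ≈ 12.0 mW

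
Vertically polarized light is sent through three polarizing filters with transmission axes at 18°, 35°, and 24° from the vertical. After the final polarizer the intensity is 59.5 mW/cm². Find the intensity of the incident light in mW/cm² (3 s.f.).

I₀ ≈ 74.6 mW/cm²

I₁ = I₀ cos²(18° − 0°) = I₀ cos²(18°) = 0.9045 I₀.
I₂ = I₁ cos²(35° − 18°) = 0.9045 I₀ · cos²(17°) = 0.8272 I₀.
I₃ = I₂ cos²(24° − 35°) = 0.8272 I₀ · cos²(11°) = 0.7971 I₀.
So 59.5 mW/cm² = 0.7971 I₀, giving I₀ = 59.5/0.7971 = 74.65 mW/cm².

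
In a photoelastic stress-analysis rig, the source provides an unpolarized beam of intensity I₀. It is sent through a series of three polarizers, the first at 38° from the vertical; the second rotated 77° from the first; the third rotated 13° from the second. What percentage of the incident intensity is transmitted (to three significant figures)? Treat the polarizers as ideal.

≈ 2.40%

Unpolarized light through the first polarizer → I₁ = ½ I₀, now polarized at 38°.
I₂ = I₁ cos²(77°) = 0.5 · 0.0506 I₀ = 0.0253 I₀.
I₃ = I₂ cos²(13°) = 0.0253 · 0.9494 I₀ = 0.02402 I₀.
That is 2.402% of the incident intensity.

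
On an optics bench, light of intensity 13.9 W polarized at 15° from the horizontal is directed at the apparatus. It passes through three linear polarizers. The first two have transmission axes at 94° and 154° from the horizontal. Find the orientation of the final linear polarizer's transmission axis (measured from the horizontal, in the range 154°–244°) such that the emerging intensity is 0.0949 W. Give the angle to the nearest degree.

θ ≈ 184°

I₁ = I₀ cos²(94° − 15°) = I₀ cos²(79°) = 0.03641 I₀.
I₂ = I₁ cos²(154° − 94°) = 0.03641 I₀ · cos²(60°) = 0.009102 I₀.
Target fraction: 0.0949 / 13.9 W = 0.006827 of I₀.
Need I₃/I₀ = 0.006827, so cos²(θ − 154°) = 0.006827 / 0.009102 = 0.7501.
θ − 154° = arccos(√0.7501) = 30.0°, giving θ ≈ 154 + 30.0 = 184.0°.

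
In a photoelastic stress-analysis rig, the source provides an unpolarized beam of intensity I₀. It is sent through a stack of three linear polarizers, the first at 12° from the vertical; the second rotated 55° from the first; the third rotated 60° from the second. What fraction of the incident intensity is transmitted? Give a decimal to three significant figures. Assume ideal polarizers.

Unpolarized light through the first polarizer → I₁ = ½ I₀, now polarized at 12°.
I₂ = I₁ cos²(55°) = 0.5 · 0.329 I₀ = 0.1645 I₀.
I₃ = I₂ cos²(60°) = 0.1645 · 0.25 I₀ = 0.04112 I₀.
Transmitted fraction = 0.04112.

≈ 0.0411 I₀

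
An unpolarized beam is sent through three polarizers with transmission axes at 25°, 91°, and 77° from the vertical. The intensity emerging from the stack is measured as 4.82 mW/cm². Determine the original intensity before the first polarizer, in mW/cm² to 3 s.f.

I₀ ≈ 61.9 mW/cm²

Unpolarized light through the first polarizer → I₁ = ½ I₀, now polarized at 25°.
I₂ = I₁ cos²(91° − 25°) = 0.5 I₀ · cos²(66°) = 0.08272 I₀.
I₃ = I₂ cos²(77° − 91°) = 0.08272 I₀ · cos²(14°) = 0.07788 I₀.
So 4.82 mW/cm² = 0.07788 I₀, giving I₀ = 4.82/0.07788 = 61.89 mW/cm².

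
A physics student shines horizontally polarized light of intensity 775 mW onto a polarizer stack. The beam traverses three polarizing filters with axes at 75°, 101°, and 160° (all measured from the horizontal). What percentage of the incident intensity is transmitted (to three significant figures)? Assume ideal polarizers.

≈ 1.44%

I₁ = 775 mW · cos²(75°) = 51.92 mW.
I₂ = I₁ · cos²(26°) = 51.92 · 0.8078 = 41.94 mW.
I₃ = I₂ · cos²(59°) = 41.94 · 0.2653 = 11.12 mW.
That is 1.435% of the incident intensity.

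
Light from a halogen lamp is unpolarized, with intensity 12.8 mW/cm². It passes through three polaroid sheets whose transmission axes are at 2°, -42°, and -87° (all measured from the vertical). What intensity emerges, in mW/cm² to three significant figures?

I ≈ 1.66 mW/cm²

Unpolarized light through the first polarizer → I₁ = 12.8 mW/cm²/2 = 6.4 mW/cm², polarized at 2°.
I₂ = I₁ · cos²(44°) = 6.4 · 0.5174 = 3.312 mW/cm².
I₃ = I₂ · cos²(45°) = 3.312 · 0.5 = 1.656 mW/cm².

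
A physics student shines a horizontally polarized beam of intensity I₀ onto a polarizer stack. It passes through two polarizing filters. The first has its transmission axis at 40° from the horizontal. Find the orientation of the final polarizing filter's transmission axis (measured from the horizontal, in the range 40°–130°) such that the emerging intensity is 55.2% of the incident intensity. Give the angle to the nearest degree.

I₁ = I₀ cos²(40° − 0°) = I₀ cos²(40°) = 0.5868 I₀.
Need I₂/I₀ = 0.552, so cos²(θ − 40°) = 0.552 / 0.5868 = 0.9407.
θ − 40° = arccos(√0.9407) = 14.1°, giving θ ≈ 40 + 14.1 = 54.1°.

θ ≈ 54°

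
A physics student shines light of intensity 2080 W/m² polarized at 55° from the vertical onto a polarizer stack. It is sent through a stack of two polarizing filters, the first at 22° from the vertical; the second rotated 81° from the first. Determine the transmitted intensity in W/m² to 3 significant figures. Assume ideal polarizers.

I₁ = 2080 W/m² · cos²(33°) = 1463 W/m².
I₂ = I₁ · cos²(81°) = 1463 · 0.02447 = 35.8 W/m².

I ≈ 35.8 W/m²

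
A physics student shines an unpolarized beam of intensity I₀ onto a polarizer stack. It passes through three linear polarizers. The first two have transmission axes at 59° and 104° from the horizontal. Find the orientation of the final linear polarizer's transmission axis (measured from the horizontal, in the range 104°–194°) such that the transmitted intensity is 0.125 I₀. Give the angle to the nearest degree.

Unpolarized light through the first polarizer → I₁ = ½ I₀, now polarized at 59°.
I₂ = I₁ cos²(104° − 59°) = 0.5 I₀ · cos²(45°) = 0.25 I₀.
Need I₃/I₀ = 0.125, so cos²(θ − 104°) = 0.125 / 0.25 = 0.5.
θ − 104° = arccos(√0.5) = 45.0°, giving θ ≈ 104 + 45.0 = 149.0°.

θ ≈ 149°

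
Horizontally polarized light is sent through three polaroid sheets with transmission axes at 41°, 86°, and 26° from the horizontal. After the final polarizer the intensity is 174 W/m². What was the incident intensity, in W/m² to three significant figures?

I₀ ≈ 2440 W/m²

I₁ = I₀ cos²(41° − 0°) = I₀ cos²(41°) = 0.5696 I₀.
I₂ = I₁ cos²(86° − 41°) = 0.5696 I₀ · cos²(45°) = 0.2848 I₀.
I₃ = I₂ cos²(26° − 86°) = 0.2848 I₀ · cos²(60°) = 0.0712 I₀.
So 174 W/m² = 0.0712 I₀, giving I₀ = 174/0.0712 = 2444 W/m².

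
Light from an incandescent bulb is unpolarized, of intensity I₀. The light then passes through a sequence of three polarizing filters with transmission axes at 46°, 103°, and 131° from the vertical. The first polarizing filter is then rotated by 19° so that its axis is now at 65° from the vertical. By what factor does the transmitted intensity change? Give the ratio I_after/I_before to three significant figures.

I_new/I_old ≈ 2.09

Before rotation:
Unpolarized light through the first polarizer → I₁ = ½ I₀, now polarized at 46°.
I₂ = I₁ cos²(103° − 46°) = 0.5 I₀ · cos²(57°) = 0.1483 I₀.
I₃ = I₂ cos²(131° − 103°) = 0.1483 I₀ · cos²(28°) = 0.1156 I₀.
After rotation:
Unpolarized light through the first polarizer → I₁ = ½ I₀, now polarized at 65°.
I₂ = I₁ cos²(103° − 65°) = 0.5 I₀ · cos²(38°) = 0.3105 I₀.
I₃ = I₂ cos²(131° − 103°) = 0.3105 I₀ · cos²(28°) = 0.242 I₀.
Ratio = 0.242 / 0.1156 = 2.093.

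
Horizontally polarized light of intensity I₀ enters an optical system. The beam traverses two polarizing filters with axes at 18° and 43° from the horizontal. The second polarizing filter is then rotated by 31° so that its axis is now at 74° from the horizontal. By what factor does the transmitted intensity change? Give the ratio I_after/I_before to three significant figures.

I_new/I_old ≈ 0.381

Before rotation:
By Malus's law, I₁ = I₀ cos²(18° − 0°) = I₀ cos²(18°) = 0.9045 I₀.
I₂ = I₁ cos²(43° − 18°) = 0.9045 I₀ · cos²(25°) = 0.743 I₀.
After rotation:
I₁ = I₀ cos²(18° − 0°) = I₀ cos²(18°) = 0.9045 I₀.
I₂ = I₁ cos²(74° − 18°) = 0.9045 I₀ · cos²(56°) = 0.2828 I₀.
Ratio = 0.2828 / 0.743 = 0.3807.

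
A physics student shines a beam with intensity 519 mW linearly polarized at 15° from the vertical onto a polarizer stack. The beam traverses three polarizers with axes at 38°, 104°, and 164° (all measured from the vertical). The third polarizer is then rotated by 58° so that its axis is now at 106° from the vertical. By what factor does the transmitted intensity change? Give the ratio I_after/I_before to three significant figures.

Before rotation:
I₁ = I₀ cos²(38° − 15°) = I₀ cos²(23°) = 0.8473 I₀.
I₂ = I₁ cos²(104° − 38°) = 0.8473 I₀ · cos²(66°) = 0.1402 I₀.
I₃ = I₂ cos²(164° − 104°) = 0.1402 I₀ · cos²(60°) = 0.03504 I₀.
After rotation:
I₁ = I₀ cos²(38° − 15°) = I₀ cos²(23°) = 0.8473 I₀.
I₂ = I₁ cos²(104° − 38°) = 0.8473 I₀ · cos²(66°) = 0.1402 I₀.
I₃ = I₂ cos²(106° − 104°) = 0.1402 I₀ · cos²(2°) = 0.14 I₀.
Ratio = 0.14 / 0.03504 = 3.995.

I_new/I_old ≈ 4.00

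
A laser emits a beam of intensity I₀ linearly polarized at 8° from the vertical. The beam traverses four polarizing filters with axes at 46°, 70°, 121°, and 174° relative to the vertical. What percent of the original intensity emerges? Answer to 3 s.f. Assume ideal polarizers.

≈ 7.43%

I₁ = I₀ cos²(46° − 8°) = I₀ cos²(38°) = 0.621 I₀.
I₂ = I₁ cos²(70° − 46°) = 0.621 I₀ · cos²(24°) = 0.5182 I₀.
I₃ = I₂ cos²(121° − 70°) = 0.5182 I₀ · cos²(51°) = 0.2052 I₀.
I₄ = I₃ cos²(174° − 121°) = 0.2052 I₀ · cos²(53°) = 0.07434 I₀.
That is 7.434% of the incident intensity.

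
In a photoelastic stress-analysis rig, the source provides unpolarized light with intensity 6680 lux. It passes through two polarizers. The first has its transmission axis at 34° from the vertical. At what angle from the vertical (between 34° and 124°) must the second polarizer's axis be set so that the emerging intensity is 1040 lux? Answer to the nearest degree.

θ ≈ 90°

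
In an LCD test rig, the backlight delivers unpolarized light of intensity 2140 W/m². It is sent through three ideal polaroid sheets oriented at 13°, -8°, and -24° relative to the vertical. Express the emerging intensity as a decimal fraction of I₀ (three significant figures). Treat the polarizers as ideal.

Unpolarized light through the first polarizer → I₁ = 2140 W/m²/2 = 1070 W/m², polarized at 13°.
I₂ = I₁ · cos²(21°) = 1070 · 0.8716 = 932.6 W/m².
I₃ = I₂ · cos²(16°) = 932.6 · 0.924 = 861.7 W/m².
Transmitted fraction = 0.4027.

I/I₀ ≈ 0.403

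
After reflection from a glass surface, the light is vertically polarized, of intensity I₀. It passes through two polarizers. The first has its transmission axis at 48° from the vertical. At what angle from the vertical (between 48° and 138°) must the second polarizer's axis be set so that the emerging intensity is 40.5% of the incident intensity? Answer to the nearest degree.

θ ≈ 66°

I₁ = I₀ cos²(48° − 0°) = I₀ cos²(48°) = 0.4477 I₀.
Need I₂/I₀ = 0.405, so cos²(θ − 48°) = 0.405 / 0.4477 = 0.9046.
θ − 48° = arccos(√0.9046) = 18.0°, giving θ ≈ 48 + 18.0 = 66.0°.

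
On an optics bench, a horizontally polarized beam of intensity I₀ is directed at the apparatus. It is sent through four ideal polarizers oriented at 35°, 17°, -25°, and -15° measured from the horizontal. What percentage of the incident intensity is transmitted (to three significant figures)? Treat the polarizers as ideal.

≈ 32.5%

I₁ = I₀ cos²(35° − 0°) = I₀ cos²(35°) = 0.671 I₀.
I₂ = I₁ cos²(17° − 35°) = 0.671 I₀ · cos²(18°) = 0.6069 I₀.
I₃ = I₂ cos²(-25° − 17°) = 0.6069 I₀ · cos²(42°) = 0.3352 I₀.
I₄ = I₃ cos²(-15° + 25°) = 0.3352 I₀ · cos²(10°) = 0.3251 I₀.
That is 32.51% of the incident intensity.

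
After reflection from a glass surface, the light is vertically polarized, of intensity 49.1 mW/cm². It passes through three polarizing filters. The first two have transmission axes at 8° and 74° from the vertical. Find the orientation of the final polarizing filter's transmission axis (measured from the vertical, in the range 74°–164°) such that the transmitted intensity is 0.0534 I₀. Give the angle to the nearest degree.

I₁ = I₀ cos²(8° − 0°) = I₀ cos²(8°) = 0.9806 I₀.
I₂ = I₁ cos²(74° − 8°) = 0.9806 I₀ · cos²(66°) = 0.1622 I₀.
Need I₃/I₀ = 0.0534, so cos²(θ − 74°) = 0.0534 / 0.1622 = 0.3292.
θ − 74° = arccos(√0.3292) = 55.0°, giving θ ≈ 74 + 55.0 = 129.0°.

θ ≈ 129°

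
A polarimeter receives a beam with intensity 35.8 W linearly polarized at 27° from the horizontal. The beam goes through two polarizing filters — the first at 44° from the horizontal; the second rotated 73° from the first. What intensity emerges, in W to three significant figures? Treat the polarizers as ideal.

I₁ = 35.8 W · cos²(17°) = 32.74 W.
I₂ = I₁ · cos²(73°) = 32.74 · 0.08548 = 2.799 W.

I ≈ 2.80 W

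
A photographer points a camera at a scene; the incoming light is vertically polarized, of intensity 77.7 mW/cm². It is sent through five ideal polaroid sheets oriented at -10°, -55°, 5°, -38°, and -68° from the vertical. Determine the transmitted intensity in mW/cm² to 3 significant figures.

I ≈ 3.78 mW/cm²

I₁ = 77.7 mW/cm² · cos²(10°) = 75.36 mW/cm².
I₂ = I₁ · cos²(45°) = 75.36 · 0.5 = 37.68 mW/cm².
I₃ = I₂ · cos²(60°) = 37.68 · 0.25 = 9.42 mW/cm².
I₄ = I₃ · cos²(43°) = 9.42 · 0.5349 = 5.038 mW/cm².
I₅ = I₄ · cos²(30°) = 5.038 · 0.75 = 3.779 mW/cm².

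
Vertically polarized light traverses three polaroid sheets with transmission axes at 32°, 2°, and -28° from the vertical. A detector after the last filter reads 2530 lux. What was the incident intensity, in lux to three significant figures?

I₁ = I₀ cos²(32° − 0°) = I₀ cos²(32°) = 0.7192 I₀.
I₂ = I₁ cos²(2° − 32°) = 0.7192 I₀ · cos²(30°) = 0.5394 I₀.
I₃ = I₂ cos²(-28° − 2°) = 0.5394 I₀ · cos²(30°) = 0.4045 I₀.
So 2530 lux = 0.4045 I₀, giving I₀ = 2530/0.4045 = 6254 lux.

I₀ ≈ 6250 lux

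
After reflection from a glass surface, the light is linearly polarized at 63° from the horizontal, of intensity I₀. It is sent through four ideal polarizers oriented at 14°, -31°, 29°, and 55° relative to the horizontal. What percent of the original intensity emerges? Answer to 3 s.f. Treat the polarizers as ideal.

By Malus's law, I₁ = I₀ cos²(14° − 63°) = I₀ cos²(49°) = 0.4304 I₀.
I₂ = I₁ cos²(-31° − 14°) = 0.4304 I₀ · cos²(45°) = 0.2152 I₀.
I₃ = I₂ cos²(29° + 31°) = 0.2152 I₀ · cos²(60°) = 0.0538 I₀.
I₄ = I₃ cos²(55° − 29°) = 0.0538 I₀ · cos²(26°) = 0.04346 I₀.
That is 4.346% of the incident intensity.

≈ 4.35%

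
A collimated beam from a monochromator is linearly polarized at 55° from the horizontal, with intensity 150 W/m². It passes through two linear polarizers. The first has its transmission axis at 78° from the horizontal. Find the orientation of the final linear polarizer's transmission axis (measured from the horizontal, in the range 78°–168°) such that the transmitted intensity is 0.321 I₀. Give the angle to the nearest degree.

θ ≈ 130°

I₁ = I₀ cos²(78° − 55°) = I₀ cos²(23°) = 0.8473 I₀.
Need I₂/I₀ = 0.321, so cos²(θ − 78°) = 0.321 / 0.8473 = 0.3788.
θ − 78° = arccos(√0.3788) = 52.0°, giving θ ≈ 78 + 52.0 = 130.0°.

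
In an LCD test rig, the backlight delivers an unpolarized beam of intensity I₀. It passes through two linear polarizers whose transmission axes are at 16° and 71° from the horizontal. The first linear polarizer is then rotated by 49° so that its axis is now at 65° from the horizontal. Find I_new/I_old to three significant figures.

Before rotation:
Unpolarized light through the first polarizer → I₁ = ½ I₀, now polarized at 16°.
I₂ = I₁ cos²(71° − 16°) = 0.5 I₀ · cos²(55°) = 0.1645 I₀.
After rotation:
Unpolarized light through the first polarizer → I₁ = ½ I₀, now polarized at 65°.
I₂ = I₁ cos²(71° − 65°) = 0.5 I₀ · cos²(6°) = 0.4945 I₀.
Ratio = 0.4945 / 0.1645 = 3.006.

I_new/I_old ≈ 3.01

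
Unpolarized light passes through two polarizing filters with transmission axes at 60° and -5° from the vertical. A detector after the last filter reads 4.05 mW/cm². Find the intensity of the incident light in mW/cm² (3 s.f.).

I₀ ≈ 45.4 mW/cm²

Unpolarized light through the first polarizer → I₁ = ½ I₀, now polarized at 60°.
I₂ = I₁ cos²(-5° − 60°) = 0.5 I₀ · cos²(65°) = 0.0893 I₀.
So 4.05 mW/cm² = 0.0893 I₀, giving I₀ = 4.05/0.0893 = 45.35 mW/cm².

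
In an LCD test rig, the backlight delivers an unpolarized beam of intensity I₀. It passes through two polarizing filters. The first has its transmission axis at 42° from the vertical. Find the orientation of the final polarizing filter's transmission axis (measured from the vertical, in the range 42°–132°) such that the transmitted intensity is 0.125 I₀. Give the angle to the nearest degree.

θ ≈ 102°

Unpolarized light through the first polarizer → I₁ = ½ I₀, now polarized at 42°.
Need I₂/I₀ = 0.125, so cos²(θ − 42°) = 0.125 / 0.5 = 0.25.
θ − 42° = arccos(√0.25) = 60.0°, giving θ ≈ 42 + 60.0 = 102.0°.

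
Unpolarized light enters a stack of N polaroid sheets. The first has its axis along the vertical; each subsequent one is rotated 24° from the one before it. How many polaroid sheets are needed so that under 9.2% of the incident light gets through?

First polarizer halves the unpolarized light: factor 1/2.
Each further stage multiplies by cos²(24°) = 0.8346.
After N polarizers: T = 0.5·0.8346^(N−1). Require T < 0.092 ⇒ N−1 > ln(0.092/0.5)/ln(0.8346) = 9.36, so N−1 ≥ 10 and N = 11.
Check: N=11 gives T = 0.08195 < 0.092; N=10 gives T = 0.0982.

N = 11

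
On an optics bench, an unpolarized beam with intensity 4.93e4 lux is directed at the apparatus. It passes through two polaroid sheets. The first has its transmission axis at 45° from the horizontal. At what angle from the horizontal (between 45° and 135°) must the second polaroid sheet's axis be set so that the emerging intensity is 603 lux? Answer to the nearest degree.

Unpolarized light through the first polarizer → I₁ = ½ I₀, now polarized at 45°.
Target fraction: 603 / 4.93e4 lux = 0.01223 of I₀.
Need I₂/I₀ = 0.01223, so cos²(θ − 45°) = 0.01223 / 0.5 = 0.02446.
θ − 45° = arccos(√0.02446) = 81.0°, giving θ ≈ 45 + 81.0 = 126.0°.

θ ≈ 126°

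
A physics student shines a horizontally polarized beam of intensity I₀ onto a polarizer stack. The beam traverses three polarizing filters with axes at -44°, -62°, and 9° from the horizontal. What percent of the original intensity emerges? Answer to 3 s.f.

≈ 4.96%

I₁ = I₀ cos²(-44° − 0°) = I₀ cos²(44°) = 0.5174 I₀.
I₂ = I₁ cos²(-62° + 44°) = 0.5174 I₀ · cos²(18°) = 0.468 I₀.
I₃ = I₂ cos²(9° + 62°) = 0.468 I₀ · cos²(71°) = 0.04961 I₀.
That is 4.961% of the incident intensity.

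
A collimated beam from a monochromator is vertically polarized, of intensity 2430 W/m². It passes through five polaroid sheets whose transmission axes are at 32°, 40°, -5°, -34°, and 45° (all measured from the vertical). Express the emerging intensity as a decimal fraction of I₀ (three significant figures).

By Malus's law, I₁ = 2430 W/m² · cos²(32°) = 1748 W/m².
I₂ = I₁ · cos²(8°) = 1748 · 0.9806 = 1714 W/m².
I₃ = I₂ · cos²(45°) = 1714 · 0.5 = 856.9 W/m².
I₄ = I₃ · cos²(29°) = 856.9 · 0.765 = 655.5 W/m².
I₅ = I₄ · cos²(79°) = 655.5 · 0.03641 = 23.86 W/m².
Transmitted fraction = 0.009821.

I/I₀ ≈ 0.00982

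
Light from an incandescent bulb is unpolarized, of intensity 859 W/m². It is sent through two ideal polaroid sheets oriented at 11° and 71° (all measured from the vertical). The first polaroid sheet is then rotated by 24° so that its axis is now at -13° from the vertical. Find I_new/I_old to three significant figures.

I_new/I_old ≈ 0.0437

Before rotation:
Unpolarized light through the first polarizer → I₁ = ½ I₀, now polarized at 11°.
I₂ = I₁ cos²(71° − 11°) = 0.5 I₀ · cos²(60°) = 0.125 I₀.
After rotation:
Unpolarized light through the first polarizer → I₁ = ½ I₀, now polarized at -13°.
I₂ = I₁ cos²(71° + 13°) = 0.5 I₀ · cos²(84°) = 0.005463 I₀.
Ratio = 0.005463 / 0.125 = 0.0437.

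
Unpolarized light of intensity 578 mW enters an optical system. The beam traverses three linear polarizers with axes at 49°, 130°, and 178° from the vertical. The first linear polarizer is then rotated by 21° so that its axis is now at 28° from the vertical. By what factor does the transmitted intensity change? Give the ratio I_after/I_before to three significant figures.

Before rotation:
Unpolarized light through the first polarizer → I₁ = ½ I₀, now polarized at 49°.
I₂ = I₁ cos²(130° − 49°) = 0.5 I₀ · cos²(81°) = 0.01224 I₀.
I₃ = I₂ cos²(178° − 130°) = 0.01224 I₀ · cos²(48°) = 0.005478 I₀.
After rotation:
Unpolarized light through the first polarizer → I₁ = ½ I₀, now polarized at 28°.
Angle between axes 1 and 2: 78°. I₂ = 0.5 I₀ · cos²(78°) = 0.02161 I₀.
I₃ = I₂ cos²(178° − 130°) = 0.02161 I₀ · cos²(48°) = 0.009677 I₀.
Ratio = 0.009677 / 0.005478 = 1.766.

I_new/I_old ≈ 1.77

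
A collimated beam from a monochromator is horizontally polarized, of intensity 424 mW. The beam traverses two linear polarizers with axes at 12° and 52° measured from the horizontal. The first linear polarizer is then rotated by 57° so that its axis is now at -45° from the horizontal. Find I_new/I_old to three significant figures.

I_new/I_old ≈ 0.0132

Before rotation:
I₁ = I₀ cos²(12° − 0°) = I₀ cos²(12°) = 0.9568 I₀.
I₂ = I₁ cos²(52° − 12°) = 0.9568 I₀ · cos²(40°) = 0.5615 I₀.
After rotation:
I₁ = I₀ cos²(-45° − 0°) = I₀ cos²(45°) = 0.5 I₀.
Angle between axes 1 and 2: 83°. I₂ = 0.5 I₀ · cos²(83°) = 0.007426 I₀.
Ratio = 0.007426 / 0.5615 = 0.01323.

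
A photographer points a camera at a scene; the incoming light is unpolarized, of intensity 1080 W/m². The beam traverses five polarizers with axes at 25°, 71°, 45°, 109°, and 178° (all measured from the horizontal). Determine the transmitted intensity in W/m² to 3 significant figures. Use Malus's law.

I ≈ 5.20 W/m²

Unpolarized light through the first polarizer → I₁ = 1080 W/m²/2 = 540 W/m², polarized at 25°.
I₂ = I₁ · cos²(46°) = 540 · 0.4826 = 260.6 W/m².
I₃ = I₂ · cos²(26°) = 260.6 · 0.8078 = 210.5 W/m².
I₄ = I₃ · cos²(64°) = 210.5 · 0.1922 = 40.45 W/m².
I₅ = I₄ · cos²(69°) = 40.45 · 0.1284 = 5.195 W/m².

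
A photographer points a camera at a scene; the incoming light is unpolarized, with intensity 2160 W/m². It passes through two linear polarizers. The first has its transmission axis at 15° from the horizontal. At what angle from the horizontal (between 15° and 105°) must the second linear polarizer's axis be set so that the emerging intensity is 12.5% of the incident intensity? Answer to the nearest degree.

θ ≈ 75°

Unpolarized light through the first polarizer → I₁ = ½ I₀, now polarized at 15°.
Need I₂/I₀ = 0.125, so cos²(θ − 15°) = 0.125 / 0.5 = 0.25.
θ − 15° = arccos(√0.25) = 60.0°, giving θ ≈ 15 + 60.0 = 75.0°.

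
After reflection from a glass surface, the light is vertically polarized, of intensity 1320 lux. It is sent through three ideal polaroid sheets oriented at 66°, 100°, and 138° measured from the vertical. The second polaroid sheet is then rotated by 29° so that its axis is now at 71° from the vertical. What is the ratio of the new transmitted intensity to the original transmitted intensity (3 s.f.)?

Before rotation:
I₁ = I₀ cos²(66° − 0°) = I₀ cos²(66°) = 0.1654 I₀.
I₂ = I₁ cos²(100° − 66°) = 0.1654 I₀ · cos²(34°) = 0.1137 I₀.
I₃ = I₂ cos²(138° − 100°) = 0.1137 I₀ · cos²(38°) = 0.07061 I₀.
After rotation:
I₁ = I₀ cos²(66° − 0°) = I₀ cos²(66°) = 0.1654 I₀.
I₂ = I₁ cos²(71° − 66°) = 0.1654 I₀ · cos²(5°) = 0.1642 I₀.
I₃ = I₂ cos²(138° − 71°) = 0.1642 I₀ · cos²(67°) = 0.02507 I₀.
Ratio = 0.02507 / 0.07061 = 0.355.

I_new/I_old ≈ 0.355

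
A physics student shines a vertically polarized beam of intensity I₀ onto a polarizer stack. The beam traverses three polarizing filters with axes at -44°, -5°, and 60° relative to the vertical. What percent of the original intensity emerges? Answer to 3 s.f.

I₁ = I₀ cos²(-44° − 0°) = I₀ cos²(44°) = 0.5174 I₀.
I₂ = I₁ cos²(-5° + 44°) = 0.5174 I₀ · cos²(39°) = 0.3125 I₀.
I₃ = I₂ cos²(60° + 5°) = 0.3125 I₀ · cos²(65°) = 0.05582 I₀.
That is 5.582% of the incident intensity.

≈ 5.58%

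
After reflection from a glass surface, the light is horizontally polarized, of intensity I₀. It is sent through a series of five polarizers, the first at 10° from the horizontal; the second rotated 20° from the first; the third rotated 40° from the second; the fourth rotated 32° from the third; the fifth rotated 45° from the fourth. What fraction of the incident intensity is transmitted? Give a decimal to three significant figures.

By Malus's law, I₁ = I₀ cos²(10° − 0°) = I₀ cos²(10°) = 0.9698 I₀.
I₂ = I₁ cos²(20°) = 0.9698 · 0.883 I₀ = 0.8564 I₀.
I₃ = I₂ cos²(40°) = 0.8564 · 0.5868 I₀ = 0.5026 I₀.
I₄ = I₃ cos²(32°) = 0.5026 · 0.7192 I₀ = 0.3614 I₀.
I₅ = I₄ cos²(45°) = 0.3614 · 0.5 I₀ = 0.1807 I₀.
Transmitted fraction = 0.1807.

≈ 0.181 I₀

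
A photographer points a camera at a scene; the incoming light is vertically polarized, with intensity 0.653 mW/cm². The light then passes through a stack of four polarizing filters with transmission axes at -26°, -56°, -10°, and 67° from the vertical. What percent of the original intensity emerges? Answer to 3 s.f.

≈ 1.48%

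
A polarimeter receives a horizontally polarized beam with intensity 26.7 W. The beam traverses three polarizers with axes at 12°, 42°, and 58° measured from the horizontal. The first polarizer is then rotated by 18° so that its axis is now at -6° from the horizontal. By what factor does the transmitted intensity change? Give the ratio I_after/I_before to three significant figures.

I_new/I_old ≈ 0.617

Before rotation:
By Malus's law, I₁ = I₀ cos²(12° − 0°) = I₀ cos²(12°) = 0.9568 I₀.
I₂ = I₁ cos²(42° − 12°) = 0.9568 I₀ · cos²(30°) = 0.7176 I₀.
I₃ = I₂ cos²(58° − 42°) = 0.7176 I₀ · cos²(16°) = 0.6631 I₀.
After rotation:
I₁ = I₀ cos²(-6° − 0°) = I₀ cos²(6°) = 0.9891 I₀.
I₂ = I₁ cos²(42° + 6°) = 0.9891 I₀ · cos²(48°) = 0.4428 I₀.
I₃ = I₂ cos²(58° − 42°) = 0.4428 I₀ · cos²(16°) = 0.4092 I₀.
Ratio = 0.4092 / 0.6631 = 0.6171.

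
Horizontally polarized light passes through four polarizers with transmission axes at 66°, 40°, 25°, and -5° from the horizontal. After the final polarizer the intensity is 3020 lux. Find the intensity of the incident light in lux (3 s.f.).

I₀ ≈ 3.23e4 lux

I₁ = I₀ cos²(66° − 0°) = I₀ cos²(66°) = 0.1654 I₀.
I₂ = I₁ cos²(40° − 66°) = 0.1654 I₀ · cos²(26°) = 0.1336 I₀.
I₃ = I₂ cos²(25° − 40°) = 0.1336 I₀ · cos²(15°) = 0.1247 I₀.
I₄ = I₃ cos²(-5° − 25°) = 0.1247 I₀ · cos²(30°) = 0.09352 I₀.
So 3020 lux = 0.09352 I₀, giving I₀ = 3020/0.09352 = 3.229e+04 lux.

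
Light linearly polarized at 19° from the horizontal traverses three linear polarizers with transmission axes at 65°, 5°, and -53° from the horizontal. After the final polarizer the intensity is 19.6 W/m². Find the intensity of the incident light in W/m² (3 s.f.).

I₀ ≈ 579 W/m²

I₁ = I₀ cos²(65° − 19°) = I₀ cos²(46°) = 0.4826 I₀.
I₂ = I₁ cos²(5° − 65°) = 0.4826 I₀ · cos²(60°) = 0.1206 I₀.
I₃ = I₂ cos²(-53° − 5°) = 0.1206 I₀ · cos²(58°) = 0.03388 I₀.
So 19.6 W/m² = 0.03388 I₀, giving I₀ = 19.6/0.03388 = 578.6 W/m².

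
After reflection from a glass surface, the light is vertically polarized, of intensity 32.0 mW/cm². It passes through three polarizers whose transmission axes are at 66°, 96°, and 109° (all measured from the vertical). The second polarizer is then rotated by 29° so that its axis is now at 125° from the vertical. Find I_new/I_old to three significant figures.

Before rotation:
By Malus's law, I₁ = I₀ cos²(66° − 0°) = I₀ cos²(66°) = 0.1654 I₀.
I₂ = I₁ cos²(96° − 66°) = 0.1654 I₀ · cos²(30°) = 0.1241 I₀.
I₃ = I₂ cos²(109° − 96°) = 0.1241 I₀ · cos²(13°) = 0.1178 I₀.
After rotation:
I₁ = I₀ cos²(66° − 0°) = I₀ cos²(66°) = 0.1654 I₀.
I₂ = I₁ cos²(125° − 66°) = 0.1654 I₀ · cos²(59°) = 0.04388 I₀.
I₃ = I₂ cos²(109° − 125°) = 0.04388 I₀ · cos²(16°) = 0.04055 I₀.
Ratio = 0.04055 / 0.1178 = 0.3442.

I_new/I_old ≈ 0.344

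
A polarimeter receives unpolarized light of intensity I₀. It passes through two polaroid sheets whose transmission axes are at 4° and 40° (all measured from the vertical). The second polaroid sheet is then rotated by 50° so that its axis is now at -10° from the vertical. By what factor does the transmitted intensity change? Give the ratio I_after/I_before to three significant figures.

I_new/I_old ≈ 1.44

Before rotation:
Unpolarized light through the first polarizer → I₁ = ½ I₀, now polarized at 4°.
I₂ = I₁ cos²(40° − 4°) = 0.5 I₀ · cos²(36°) = 0.3273 I₀.
After rotation:
Unpolarized light through the first polarizer → I₁ = ½ I₀, now polarized at 4°.
I₂ = I₁ cos²(-10° − 4°) = 0.5 I₀ · cos²(14°) = 0.4707 I₀.
Ratio = 0.4707 / 0.3273 = 1.438.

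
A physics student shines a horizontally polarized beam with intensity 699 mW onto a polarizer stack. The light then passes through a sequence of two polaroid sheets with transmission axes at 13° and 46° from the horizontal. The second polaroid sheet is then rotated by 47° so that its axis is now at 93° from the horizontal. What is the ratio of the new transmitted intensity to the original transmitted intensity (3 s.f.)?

Before rotation:
By Malus's law, I₁ = I₀ cos²(13° − 0°) = I₀ cos²(13°) = 0.9494 I₀.
I₂ = I₁ cos²(46° − 13°) = 0.9494 I₀ · cos²(33°) = 0.6678 I₀.
After rotation:
I₁ = I₀ cos²(13° − 0°) = I₀ cos²(13°) = 0.9494 I₀.
I₂ = I₁ cos²(93° − 13°) = 0.9494 I₀ · cos²(80°) = 0.02863 I₀.
Ratio = 0.02863 / 0.6678 = 0.04287.

I_new/I_old ≈ 0.0429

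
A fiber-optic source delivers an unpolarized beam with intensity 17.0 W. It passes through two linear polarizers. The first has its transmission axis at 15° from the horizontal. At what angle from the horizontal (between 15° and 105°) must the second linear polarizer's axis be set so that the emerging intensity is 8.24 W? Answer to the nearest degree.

θ ≈ 25°

Unpolarized light through the first polarizer → I₁ = ½ I₀, now polarized at 15°.
Target fraction: 8.24 / 17.0 W = 0.4847 of I₀.
Need I₂/I₀ = 0.4847, so cos²(θ − 15°) = 0.4847 / 0.5 = 0.9694.
θ − 15° = arccos(√0.9694) = 10.1°, giving θ ≈ 15 + 10.1 = 25.1°.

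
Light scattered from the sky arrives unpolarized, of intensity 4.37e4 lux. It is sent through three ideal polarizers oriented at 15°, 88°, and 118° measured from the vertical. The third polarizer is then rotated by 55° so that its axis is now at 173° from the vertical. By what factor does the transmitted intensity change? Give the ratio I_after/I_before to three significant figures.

Before rotation:
Unpolarized light through the first polarizer → I₁ = ½ I₀, now polarized at 15°.
I₂ = I₁ cos²(88° − 15°) = 0.5 I₀ · cos²(73°) = 0.04274 I₀.
I₃ = I₂ cos²(118° − 88°) = 0.04274 I₀ · cos²(30°) = 0.03206 I₀.
After rotation:
Unpolarized light through the first polarizer → I₁ = ½ I₀, now polarized at 15°.
I₂ = I₁ cos²(88° − 15°) = 0.5 I₀ · cos²(73°) = 0.04274 I₀.
I₃ = I₂ cos²(173° − 88°) = 0.04274 I₀ · cos²(85°) = 0.0003247 I₀.
Ratio = 0.0003247 / 0.03206 = 0.01013.

I_new/I_old ≈ 0.0101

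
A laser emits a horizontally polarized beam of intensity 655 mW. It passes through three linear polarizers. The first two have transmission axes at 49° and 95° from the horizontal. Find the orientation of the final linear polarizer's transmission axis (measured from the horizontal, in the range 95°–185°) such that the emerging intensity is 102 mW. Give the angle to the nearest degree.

θ ≈ 125°

I₁ = I₀ cos²(49° − 0°) = I₀ cos²(49°) = 0.4304 I₀.
I₂ = I₁ cos²(95° − 49°) = 0.4304 I₀ · cos²(46°) = 0.2077 I₀.
Target fraction: 102 / 655 mW = 0.1557 of I₀.
Need I₃/I₀ = 0.1557, so cos²(θ − 95°) = 0.1557 / 0.2077 = 0.7498.
θ − 95° = arccos(√0.7498) = 30.0°, giving θ ≈ 95 + 30.0 = 125.0°.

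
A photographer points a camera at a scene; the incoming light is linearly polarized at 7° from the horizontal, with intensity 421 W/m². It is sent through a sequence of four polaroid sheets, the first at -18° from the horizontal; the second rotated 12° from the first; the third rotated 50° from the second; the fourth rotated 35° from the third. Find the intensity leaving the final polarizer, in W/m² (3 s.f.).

I₁ = 421 W/m² · cos²(25°) = 345.8 W/m².
I₂ = I₁ · cos²(12°) = 345.8 · 0.9568 = 330.9 W/m².
I₃ = I₂ · cos²(50°) = 330.9 · 0.4132 = 136.7 W/m².
I₄ = I₃ · cos²(35°) = 136.7 · 0.671 = 91.73 W/m².

I ≈ 91.7 W/m²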